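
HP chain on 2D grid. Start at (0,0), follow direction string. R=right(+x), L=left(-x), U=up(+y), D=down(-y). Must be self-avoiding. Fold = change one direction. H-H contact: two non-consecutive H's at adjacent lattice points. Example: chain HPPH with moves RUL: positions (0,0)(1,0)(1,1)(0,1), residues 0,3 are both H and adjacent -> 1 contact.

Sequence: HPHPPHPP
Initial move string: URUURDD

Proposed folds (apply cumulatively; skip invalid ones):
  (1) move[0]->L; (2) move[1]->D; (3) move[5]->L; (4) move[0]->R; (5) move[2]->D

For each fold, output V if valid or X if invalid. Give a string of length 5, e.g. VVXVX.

Initial: URUURDD -> [(0, 0), (0, 1), (1, 1), (1, 2), (1, 3), (2, 3), (2, 2), (2, 1)]
Fold 1: move[0]->L => LRUURDD INVALID (collision), skipped
Fold 2: move[1]->D => UDUURDD INVALID (collision), skipped
Fold 3: move[5]->L => URUURLD INVALID (collision), skipped
Fold 4: move[0]->R => RRUURDD VALID
Fold 5: move[2]->D => RRDURDD INVALID (collision), skipped

Answer: XXXVX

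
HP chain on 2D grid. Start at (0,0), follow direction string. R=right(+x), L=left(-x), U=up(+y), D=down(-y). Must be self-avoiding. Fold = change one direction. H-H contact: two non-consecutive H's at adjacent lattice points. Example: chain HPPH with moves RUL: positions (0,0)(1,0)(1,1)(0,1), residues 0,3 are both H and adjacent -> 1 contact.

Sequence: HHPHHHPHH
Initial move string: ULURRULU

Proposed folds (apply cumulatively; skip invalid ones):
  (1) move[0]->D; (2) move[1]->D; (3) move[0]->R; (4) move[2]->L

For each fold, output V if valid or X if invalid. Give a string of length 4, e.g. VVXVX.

Initial: ULURRULU -> [(0, 0), (0, 1), (-1, 1), (-1, 2), (0, 2), (1, 2), (1, 3), (0, 3), (0, 4)]
Fold 1: move[0]->D => DLURRULU INVALID (collision), skipped
Fold 2: move[1]->D => UDURRULU INVALID (collision), skipped
Fold 3: move[0]->R => RLURRULU INVALID (collision), skipped
Fold 4: move[2]->L => ULLRRULU INVALID (collision), skipped

Answer: XXXX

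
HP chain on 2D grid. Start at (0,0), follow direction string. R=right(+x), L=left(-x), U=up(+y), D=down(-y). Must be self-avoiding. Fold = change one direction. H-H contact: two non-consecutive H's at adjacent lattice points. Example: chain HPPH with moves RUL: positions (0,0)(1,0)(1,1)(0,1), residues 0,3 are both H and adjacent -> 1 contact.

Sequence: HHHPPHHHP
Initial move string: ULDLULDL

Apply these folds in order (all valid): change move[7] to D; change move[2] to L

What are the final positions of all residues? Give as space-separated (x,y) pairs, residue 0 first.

Initial moves: ULDLULDL
Fold: move[7]->D => ULDLULDD (positions: [(0, 0), (0, 1), (-1, 1), (-1, 0), (-2, 0), (-2, 1), (-3, 1), (-3, 0), (-3, -1)])
Fold: move[2]->L => ULLLULDD (positions: [(0, 0), (0, 1), (-1, 1), (-2, 1), (-3, 1), (-3, 2), (-4, 2), (-4, 1), (-4, 0)])

Answer: (0,0) (0,1) (-1,1) (-2,1) (-3,1) (-3,2) (-4,2) (-4,1) (-4,0)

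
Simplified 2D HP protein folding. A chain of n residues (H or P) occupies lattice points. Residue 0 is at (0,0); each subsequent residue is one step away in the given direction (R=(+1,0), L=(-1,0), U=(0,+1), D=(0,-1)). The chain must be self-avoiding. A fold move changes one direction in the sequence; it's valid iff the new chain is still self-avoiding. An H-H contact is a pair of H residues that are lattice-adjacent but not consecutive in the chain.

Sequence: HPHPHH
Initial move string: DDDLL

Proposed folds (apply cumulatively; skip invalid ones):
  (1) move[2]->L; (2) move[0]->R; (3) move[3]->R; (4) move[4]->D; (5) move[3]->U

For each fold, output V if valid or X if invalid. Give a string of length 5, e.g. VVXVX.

Initial: DDDLL -> [(0, 0), (0, -1), (0, -2), (0, -3), (-1, -3), (-2, -3)]
Fold 1: move[2]->L => DDLLL VALID
Fold 2: move[0]->R => RDLLL VALID
Fold 3: move[3]->R => RDLRL INVALID (collision), skipped
Fold 4: move[4]->D => RDLLD VALID
Fold 5: move[3]->U => RDLUD INVALID (collision), skipped

Answer: VVXVX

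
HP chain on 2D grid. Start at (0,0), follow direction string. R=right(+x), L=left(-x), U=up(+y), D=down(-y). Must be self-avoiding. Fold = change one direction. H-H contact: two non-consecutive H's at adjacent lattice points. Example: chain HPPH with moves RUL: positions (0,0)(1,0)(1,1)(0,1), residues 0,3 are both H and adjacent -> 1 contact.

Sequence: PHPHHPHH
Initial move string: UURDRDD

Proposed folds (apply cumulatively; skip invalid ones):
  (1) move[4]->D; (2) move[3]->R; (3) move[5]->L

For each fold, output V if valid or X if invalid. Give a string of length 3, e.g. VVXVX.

Initial: UURDRDD -> [(0, 0), (0, 1), (0, 2), (1, 2), (1, 1), (2, 1), (2, 0), (2, -1)]
Fold 1: move[4]->D => UURDDDD VALID
Fold 2: move[3]->R => UURRDDD VALID
Fold 3: move[5]->L => UURRDLD VALID

Answer: VVV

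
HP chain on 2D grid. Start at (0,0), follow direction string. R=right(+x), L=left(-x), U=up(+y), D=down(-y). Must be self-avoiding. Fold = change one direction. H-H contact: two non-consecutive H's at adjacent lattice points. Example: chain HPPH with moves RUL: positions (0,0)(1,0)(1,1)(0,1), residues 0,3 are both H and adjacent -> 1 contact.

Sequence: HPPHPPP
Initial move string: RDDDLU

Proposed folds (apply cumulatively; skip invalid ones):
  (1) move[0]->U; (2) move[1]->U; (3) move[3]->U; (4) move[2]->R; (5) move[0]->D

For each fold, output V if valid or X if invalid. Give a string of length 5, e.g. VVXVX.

Answer: XXXXV

Derivation:
Initial: RDDDLU -> [(0, 0), (1, 0), (1, -1), (1, -2), (1, -3), (0, -3), (0, -2)]
Fold 1: move[0]->U => UDDDLU INVALID (collision), skipped
Fold 2: move[1]->U => RUDDLU INVALID (collision), skipped
Fold 3: move[3]->U => RDDULU INVALID (collision), skipped
Fold 4: move[2]->R => RDRDLU INVALID (collision), skipped
Fold 5: move[0]->D => DDDDLU VALID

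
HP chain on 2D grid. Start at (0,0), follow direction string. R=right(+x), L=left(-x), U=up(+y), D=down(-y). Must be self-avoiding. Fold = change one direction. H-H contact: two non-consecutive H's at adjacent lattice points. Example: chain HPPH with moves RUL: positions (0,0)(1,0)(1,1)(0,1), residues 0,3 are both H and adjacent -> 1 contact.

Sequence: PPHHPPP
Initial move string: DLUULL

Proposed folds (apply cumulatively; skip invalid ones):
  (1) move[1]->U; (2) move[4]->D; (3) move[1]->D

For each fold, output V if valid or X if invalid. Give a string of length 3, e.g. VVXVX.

Initial: DLUULL -> [(0, 0), (0, -1), (-1, -1), (-1, 0), (-1, 1), (-2, 1), (-3, 1)]
Fold 1: move[1]->U => DUUULL INVALID (collision), skipped
Fold 2: move[4]->D => DLUUDL INVALID (collision), skipped
Fold 3: move[1]->D => DDUULL INVALID (collision), skipped

Answer: XXX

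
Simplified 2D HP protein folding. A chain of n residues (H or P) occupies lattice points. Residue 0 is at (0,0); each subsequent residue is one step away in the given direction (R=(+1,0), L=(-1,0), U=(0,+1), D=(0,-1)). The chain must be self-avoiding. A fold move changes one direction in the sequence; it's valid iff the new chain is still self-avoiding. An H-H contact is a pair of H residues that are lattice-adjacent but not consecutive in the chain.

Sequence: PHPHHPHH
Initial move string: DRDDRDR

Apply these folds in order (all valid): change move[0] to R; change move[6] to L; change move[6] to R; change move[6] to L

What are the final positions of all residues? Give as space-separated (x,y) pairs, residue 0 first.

Initial moves: DRDDRDR
Fold: move[0]->R => RRDDRDR (positions: [(0, 0), (1, 0), (2, 0), (2, -1), (2, -2), (3, -2), (3, -3), (4, -3)])
Fold: move[6]->L => RRDDRDL (positions: [(0, 0), (1, 0), (2, 0), (2, -1), (2, -2), (3, -2), (3, -3), (2, -3)])
Fold: move[6]->R => RRDDRDR (positions: [(0, 0), (1, 0), (2, 0), (2, -1), (2, -2), (3, -2), (3, -3), (4, -3)])
Fold: move[6]->L => RRDDRDL (positions: [(0, 0), (1, 0), (2, 0), (2, -1), (2, -2), (3, -2), (3, -3), (2, -3)])

Answer: (0,0) (1,0) (2,0) (2,-1) (2,-2) (3,-2) (3,-3) (2,-3)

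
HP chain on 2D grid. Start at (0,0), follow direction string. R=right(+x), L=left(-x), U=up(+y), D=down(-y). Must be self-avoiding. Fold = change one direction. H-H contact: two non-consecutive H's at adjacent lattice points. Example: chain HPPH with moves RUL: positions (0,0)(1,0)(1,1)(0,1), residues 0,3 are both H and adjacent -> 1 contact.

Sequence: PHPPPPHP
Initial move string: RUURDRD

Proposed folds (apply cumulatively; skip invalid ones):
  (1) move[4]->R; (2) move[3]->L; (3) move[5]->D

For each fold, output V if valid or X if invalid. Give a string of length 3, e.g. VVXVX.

Answer: VXV

Derivation:
Initial: RUURDRD -> [(0, 0), (1, 0), (1, 1), (1, 2), (2, 2), (2, 1), (3, 1), (3, 0)]
Fold 1: move[4]->R => RUURRRD VALID
Fold 2: move[3]->L => RUULRRD INVALID (collision), skipped
Fold 3: move[5]->D => RUURRDD VALID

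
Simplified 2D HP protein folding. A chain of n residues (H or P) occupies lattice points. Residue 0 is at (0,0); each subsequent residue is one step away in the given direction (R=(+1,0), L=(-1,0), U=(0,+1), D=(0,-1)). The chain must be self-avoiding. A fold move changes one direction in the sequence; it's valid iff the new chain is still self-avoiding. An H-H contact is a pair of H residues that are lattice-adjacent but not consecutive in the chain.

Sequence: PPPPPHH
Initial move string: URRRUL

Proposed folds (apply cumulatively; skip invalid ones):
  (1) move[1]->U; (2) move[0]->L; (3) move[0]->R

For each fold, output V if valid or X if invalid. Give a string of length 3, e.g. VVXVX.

Initial: URRRUL -> [(0, 0), (0, 1), (1, 1), (2, 1), (3, 1), (3, 2), (2, 2)]
Fold 1: move[1]->U => UURRUL VALID
Fold 2: move[0]->L => LURRUL VALID
Fold 3: move[0]->R => RURRUL VALID

Answer: VVV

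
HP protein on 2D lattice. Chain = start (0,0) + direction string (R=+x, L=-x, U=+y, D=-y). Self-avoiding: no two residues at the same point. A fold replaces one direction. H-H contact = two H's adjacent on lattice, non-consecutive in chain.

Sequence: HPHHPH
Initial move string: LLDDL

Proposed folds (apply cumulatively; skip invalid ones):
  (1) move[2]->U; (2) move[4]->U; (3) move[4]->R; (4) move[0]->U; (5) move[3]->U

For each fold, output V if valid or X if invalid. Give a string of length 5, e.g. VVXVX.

Initial: LLDDL -> [(0, 0), (-1, 0), (-2, 0), (-2, -1), (-2, -2), (-3, -2)]
Fold 1: move[2]->U => LLUDL INVALID (collision), skipped
Fold 2: move[4]->U => LLDDU INVALID (collision), skipped
Fold 3: move[4]->R => LLDDR VALID
Fold 4: move[0]->U => ULDDR VALID
Fold 5: move[3]->U => ULDUR INVALID (collision), skipped

Answer: XXVVX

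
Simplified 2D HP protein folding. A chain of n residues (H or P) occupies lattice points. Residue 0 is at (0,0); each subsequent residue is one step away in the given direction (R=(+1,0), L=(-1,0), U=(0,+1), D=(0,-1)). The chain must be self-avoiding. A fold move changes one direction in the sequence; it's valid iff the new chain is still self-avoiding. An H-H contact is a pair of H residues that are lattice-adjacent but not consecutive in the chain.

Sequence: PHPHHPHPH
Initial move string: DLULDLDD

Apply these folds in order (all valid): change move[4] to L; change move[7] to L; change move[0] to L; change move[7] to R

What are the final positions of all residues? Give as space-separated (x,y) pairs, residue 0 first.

Answer: (0,0) (-1,0) (-2,0) (-2,1) (-3,1) (-4,1) (-5,1) (-5,0) (-4,0)

Derivation:
Initial moves: DLULDLDD
Fold: move[4]->L => DLULLLDD (positions: [(0, 0), (0, -1), (-1, -1), (-1, 0), (-2, 0), (-3, 0), (-4, 0), (-4, -1), (-4, -2)])
Fold: move[7]->L => DLULLLDL (positions: [(0, 0), (0, -1), (-1, -1), (-1, 0), (-2, 0), (-3, 0), (-4, 0), (-4, -1), (-5, -1)])
Fold: move[0]->L => LLULLLDL (positions: [(0, 0), (-1, 0), (-2, 0), (-2, 1), (-3, 1), (-4, 1), (-5, 1), (-5, 0), (-6, 0)])
Fold: move[7]->R => LLULLLDR (positions: [(0, 0), (-1, 0), (-2, 0), (-2, 1), (-3, 1), (-4, 1), (-5, 1), (-5, 0), (-4, 0)])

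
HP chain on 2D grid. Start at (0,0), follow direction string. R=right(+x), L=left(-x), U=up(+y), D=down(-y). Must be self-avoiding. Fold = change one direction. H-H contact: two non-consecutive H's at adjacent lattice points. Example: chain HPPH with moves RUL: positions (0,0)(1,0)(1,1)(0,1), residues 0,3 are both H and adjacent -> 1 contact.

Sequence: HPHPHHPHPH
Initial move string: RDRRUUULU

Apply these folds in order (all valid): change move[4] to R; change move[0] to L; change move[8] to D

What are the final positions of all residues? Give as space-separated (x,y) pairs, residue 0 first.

Answer: (0,0) (-1,0) (-1,-1) (0,-1) (1,-1) (2,-1) (2,0) (2,1) (1,1) (1,0)

Derivation:
Initial moves: RDRRUUULU
Fold: move[4]->R => RDRRRUULU (positions: [(0, 0), (1, 0), (1, -1), (2, -1), (3, -1), (4, -1), (4, 0), (4, 1), (3, 1), (3, 2)])
Fold: move[0]->L => LDRRRUULU (positions: [(0, 0), (-1, 0), (-1, -1), (0, -1), (1, -1), (2, -1), (2, 0), (2, 1), (1, 1), (1, 2)])
Fold: move[8]->D => LDRRRUULD (positions: [(0, 0), (-1, 0), (-1, -1), (0, -1), (1, -1), (2, -1), (2, 0), (2, 1), (1, 1), (1, 0)])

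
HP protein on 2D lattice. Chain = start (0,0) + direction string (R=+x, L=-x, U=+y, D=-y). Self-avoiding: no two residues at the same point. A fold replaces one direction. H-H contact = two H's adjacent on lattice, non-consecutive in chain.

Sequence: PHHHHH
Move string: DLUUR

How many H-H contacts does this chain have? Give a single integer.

Answer: 0

Derivation:
Positions: [(0, 0), (0, -1), (-1, -1), (-1, 0), (-1, 1), (0, 1)]
No H-H contacts found.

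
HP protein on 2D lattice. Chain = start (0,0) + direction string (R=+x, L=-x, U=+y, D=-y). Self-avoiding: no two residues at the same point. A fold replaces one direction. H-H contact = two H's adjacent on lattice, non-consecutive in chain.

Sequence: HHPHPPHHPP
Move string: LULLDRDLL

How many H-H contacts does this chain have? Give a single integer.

Positions: [(0, 0), (-1, 0), (-1, 1), (-2, 1), (-3, 1), (-3, 0), (-2, 0), (-2, -1), (-3, -1), (-4, -1)]
H-H contact: residue 1 @(-1,0) - residue 6 @(-2, 0)
H-H contact: residue 3 @(-2,1) - residue 6 @(-2, 0)

Answer: 2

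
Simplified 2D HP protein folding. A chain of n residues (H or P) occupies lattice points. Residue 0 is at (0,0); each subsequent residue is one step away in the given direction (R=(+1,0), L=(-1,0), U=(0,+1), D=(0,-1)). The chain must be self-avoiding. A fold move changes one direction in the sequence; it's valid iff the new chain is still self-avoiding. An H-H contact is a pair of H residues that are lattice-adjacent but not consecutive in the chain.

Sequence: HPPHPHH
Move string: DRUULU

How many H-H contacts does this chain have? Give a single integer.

Positions: [(0, 0), (0, -1), (1, -1), (1, 0), (1, 1), (0, 1), (0, 2)]
H-H contact: residue 0 @(0,0) - residue 3 @(1, 0)
H-H contact: residue 0 @(0,0) - residue 5 @(0, 1)

Answer: 2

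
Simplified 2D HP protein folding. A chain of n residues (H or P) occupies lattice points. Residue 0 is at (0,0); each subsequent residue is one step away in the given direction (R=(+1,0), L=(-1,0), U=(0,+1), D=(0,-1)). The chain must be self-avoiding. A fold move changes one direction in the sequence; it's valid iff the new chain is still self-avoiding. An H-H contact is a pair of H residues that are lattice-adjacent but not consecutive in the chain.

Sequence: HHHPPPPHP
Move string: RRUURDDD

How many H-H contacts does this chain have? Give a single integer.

Answer: 1

Derivation:
Positions: [(0, 0), (1, 0), (2, 0), (2, 1), (2, 2), (3, 2), (3, 1), (3, 0), (3, -1)]
H-H contact: residue 2 @(2,0) - residue 7 @(3, 0)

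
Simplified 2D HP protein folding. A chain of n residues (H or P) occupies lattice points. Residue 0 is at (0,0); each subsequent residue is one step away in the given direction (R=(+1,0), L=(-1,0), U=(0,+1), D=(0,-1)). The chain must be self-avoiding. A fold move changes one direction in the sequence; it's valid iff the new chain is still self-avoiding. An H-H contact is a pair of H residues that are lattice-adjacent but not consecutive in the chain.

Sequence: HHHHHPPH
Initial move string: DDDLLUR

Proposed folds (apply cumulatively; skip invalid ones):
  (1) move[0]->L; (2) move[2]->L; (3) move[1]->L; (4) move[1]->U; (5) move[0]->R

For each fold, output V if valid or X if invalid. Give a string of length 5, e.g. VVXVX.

Answer: VVVVV

Derivation:
Initial: DDDLLUR -> [(0, 0), (0, -1), (0, -2), (0, -3), (-1, -3), (-2, -3), (-2, -2), (-1, -2)]
Fold 1: move[0]->L => LDDLLUR VALID
Fold 2: move[2]->L => LDLLLUR VALID
Fold 3: move[1]->L => LLLLLUR VALID
Fold 4: move[1]->U => LULLLUR VALID
Fold 5: move[0]->R => RULLLUR VALID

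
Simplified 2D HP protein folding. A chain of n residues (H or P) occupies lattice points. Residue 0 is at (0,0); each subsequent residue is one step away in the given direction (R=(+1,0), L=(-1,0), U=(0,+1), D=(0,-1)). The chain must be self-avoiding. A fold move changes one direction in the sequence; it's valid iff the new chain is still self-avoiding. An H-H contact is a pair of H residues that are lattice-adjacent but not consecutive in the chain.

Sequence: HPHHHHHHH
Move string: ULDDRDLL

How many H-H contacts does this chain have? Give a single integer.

Answer: 3

Derivation:
Positions: [(0, 0), (0, 1), (-1, 1), (-1, 0), (-1, -1), (0, -1), (0, -2), (-1, -2), (-2, -2)]
H-H contact: residue 0 @(0,0) - residue 3 @(-1, 0)
H-H contact: residue 0 @(0,0) - residue 5 @(0, -1)
H-H contact: residue 4 @(-1,-1) - residue 7 @(-1, -2)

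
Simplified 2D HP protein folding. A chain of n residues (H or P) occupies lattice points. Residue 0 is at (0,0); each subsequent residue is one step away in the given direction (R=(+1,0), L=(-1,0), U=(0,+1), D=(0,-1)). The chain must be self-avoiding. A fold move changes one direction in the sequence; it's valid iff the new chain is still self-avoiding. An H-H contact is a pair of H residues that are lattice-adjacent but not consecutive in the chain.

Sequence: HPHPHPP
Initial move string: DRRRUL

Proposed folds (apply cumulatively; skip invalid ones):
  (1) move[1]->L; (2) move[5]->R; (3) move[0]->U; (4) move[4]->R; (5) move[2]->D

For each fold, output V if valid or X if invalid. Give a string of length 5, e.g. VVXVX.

Answer: XVVVV

Derivation:
Initial: DRRRUL -> [(0, 0), (0, -1), (1, -1), (2, -1), (3, -1), (3, 0), (2, 0)]
Fold 1: move[1]->L => DLRRUL INVALID (collision), skipped
Fold 2: move[5]->R => DRRRUR VALID
Fold 3: move[0]->U => URRRUR VALID
Fold 4: move[4]->R => URRRRR VALID
Fold 5: move[2]->D => URDRRR VALID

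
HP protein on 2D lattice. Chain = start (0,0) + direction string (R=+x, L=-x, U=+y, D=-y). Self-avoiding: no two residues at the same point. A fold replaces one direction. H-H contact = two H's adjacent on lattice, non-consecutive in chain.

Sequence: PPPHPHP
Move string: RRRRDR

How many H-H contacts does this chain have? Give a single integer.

Positions: [(0, 0), (1, 0), (2, 0), (3, 0), (4, 0), (4, -1), (5, -1)]
No H-H contacts found.

Answer: 0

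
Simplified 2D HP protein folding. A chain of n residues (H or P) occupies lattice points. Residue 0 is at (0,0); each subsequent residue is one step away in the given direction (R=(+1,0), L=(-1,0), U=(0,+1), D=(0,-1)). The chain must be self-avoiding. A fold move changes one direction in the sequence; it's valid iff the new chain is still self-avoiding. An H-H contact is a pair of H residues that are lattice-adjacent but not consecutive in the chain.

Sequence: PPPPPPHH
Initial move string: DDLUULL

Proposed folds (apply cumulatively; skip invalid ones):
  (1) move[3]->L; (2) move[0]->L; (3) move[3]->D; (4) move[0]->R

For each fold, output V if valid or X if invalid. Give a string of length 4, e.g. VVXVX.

Answer: VVXV

Derivation:
Initial: DDLUULL -> [(0, 0), (0, -1), (0, -2), (-1, -2), (-1, -1), (-1, 0), (-2, 0), (-3, 0)]
Fold 1: move[3]->L => DDLLULL VALID
Fold 2: move[0]->L => LDLLULL VALID
Fold 3: move[3]->D => LDLDULL INVALID (collision), skipped
Fold 4: move[0]->R => RDLLULL VALID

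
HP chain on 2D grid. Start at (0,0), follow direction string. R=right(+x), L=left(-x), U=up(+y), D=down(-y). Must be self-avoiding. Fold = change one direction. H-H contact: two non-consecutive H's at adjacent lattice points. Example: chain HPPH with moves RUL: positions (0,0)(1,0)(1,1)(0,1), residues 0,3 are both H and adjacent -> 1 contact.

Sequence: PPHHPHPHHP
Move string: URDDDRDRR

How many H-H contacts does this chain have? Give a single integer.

Answer: 0

Derivation:
Positions: [(0, 0), (0, 1), (1, 1), (1, 0), (1, -1), (1, -2), (2, -2), (2, -3), (3, -3), (4, -3)]
No H-H contacts found.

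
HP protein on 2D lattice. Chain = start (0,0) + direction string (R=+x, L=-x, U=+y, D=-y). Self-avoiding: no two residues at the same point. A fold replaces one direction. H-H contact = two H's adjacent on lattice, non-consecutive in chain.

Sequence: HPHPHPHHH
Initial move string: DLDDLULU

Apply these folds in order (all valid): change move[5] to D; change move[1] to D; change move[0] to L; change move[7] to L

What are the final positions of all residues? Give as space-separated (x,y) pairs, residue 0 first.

Initial moves: DLDDLULU
Fold: move[5]->D => DLDDLDLU (positions: [(0, 0), (0, -1), (-1, -1), (-1, -2), (-1, -3), (-2, -3), (-2, -4), (-3, -4), (-3, -3)])
Fold: move[1]->D => DDDDLDLU (positions: [(0, 0), (0, -1), (0, -2), (0, -3), (0, -4), (-1, -4), (-1, -5), (-2, -5), (-2, -4)])
Fold: move[0]->L => LDDDLDLU (positions: [(0, 0), (-1, 0), (-1, -1), (-1, -2), (-1, -3), (-2, -3), (-2, -4), (-3, -4), (-3, -3)])
Fold: move[7]->L => LDDDLDLL (positions: [(0, 0), (-1, 0), (-1, -1), (-1, -2), (-1, -3), (-2, -3), (-2, -4), (-3, -4), (-4, -4)])

Answer: (0,0) (-1,0) (-1,-1) (-1,-2) (-1,-3) (-2,-3) (-2,-4) (-3,-4) (-4,-4)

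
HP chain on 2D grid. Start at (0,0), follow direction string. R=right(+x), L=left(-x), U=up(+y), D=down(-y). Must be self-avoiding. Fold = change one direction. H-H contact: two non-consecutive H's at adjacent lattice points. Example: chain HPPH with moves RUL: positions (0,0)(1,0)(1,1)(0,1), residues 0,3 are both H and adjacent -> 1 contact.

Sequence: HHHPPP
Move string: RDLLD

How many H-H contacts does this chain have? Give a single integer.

Positions: [(0, 0), (1, 0), (1, -1), (0, -1), (-1, -1), (-1, -2)]
No H-H contacts found.

Answer: 0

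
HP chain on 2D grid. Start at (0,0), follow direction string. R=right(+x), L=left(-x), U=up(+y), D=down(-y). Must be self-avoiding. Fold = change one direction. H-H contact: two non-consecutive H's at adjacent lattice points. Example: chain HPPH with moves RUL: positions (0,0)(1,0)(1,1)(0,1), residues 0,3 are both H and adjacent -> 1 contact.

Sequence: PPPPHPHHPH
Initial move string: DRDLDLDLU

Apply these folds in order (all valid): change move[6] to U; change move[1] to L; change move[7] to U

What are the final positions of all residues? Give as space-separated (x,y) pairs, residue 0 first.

Initial moves: DRDLDLDLU
Fold: move[6]->U => DRDLDLULU (positions: [(0, 0), (0, -1), (1, -1), (1, -2), (0, -2), (0, -3), (-1, -3), (-1, -2), (-2, -2), (-2, -1)])
Fold: move[1]->L => DLDLDLULU (positions: [(0, 0), (0, -1), (-1, -1), (-1, -2), (-2, -2), (-2, -3), (-3, -3), (-3, -2), (-4, -2), (-4, -1)])
Fold: move[7]->U => DLDLDLUUU (positions: [(0, 0), (0, -1), (-1, -1), (-1, -2), (-2, -2), (-2, -3), (-3, -3), (-3, -2), (-3, -1), (-3, 0)])

Answer: (0,0) (0,-1) (-1,-1) (-1,-2) (-2,-2) (-2,-3) (-3,-3) (-3,-2) (-3,-1) (-3,0)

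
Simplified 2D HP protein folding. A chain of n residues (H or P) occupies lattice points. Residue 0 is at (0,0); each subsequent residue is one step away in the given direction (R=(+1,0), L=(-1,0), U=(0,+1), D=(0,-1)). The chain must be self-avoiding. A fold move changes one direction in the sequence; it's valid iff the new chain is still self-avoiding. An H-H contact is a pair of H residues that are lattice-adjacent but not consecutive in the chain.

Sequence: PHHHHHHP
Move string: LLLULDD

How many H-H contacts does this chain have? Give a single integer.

Positions: [(0, 0), (-1, 0), (-2, 0), (-3, 0), (-3, 1), (-4, 1), (-4, 0), (-4, -1)]
H-H contact: residue 3 @(-3,0) - residue 6 @(-4, 0)

Answer: 1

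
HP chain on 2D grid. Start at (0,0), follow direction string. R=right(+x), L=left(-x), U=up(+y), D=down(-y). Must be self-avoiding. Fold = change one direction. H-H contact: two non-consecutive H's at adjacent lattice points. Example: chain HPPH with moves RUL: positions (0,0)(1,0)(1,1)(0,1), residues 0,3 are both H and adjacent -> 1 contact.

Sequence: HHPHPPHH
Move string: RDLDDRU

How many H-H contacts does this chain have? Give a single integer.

Positions: [(0, 0), (1, 0), (1, -1), (0, -1), (0, -2), (0, -3), (1, -3), (1, -2)]
H-H contact: residue 0 @(0,0) - residue 3 @(0, -1)

Answer: 1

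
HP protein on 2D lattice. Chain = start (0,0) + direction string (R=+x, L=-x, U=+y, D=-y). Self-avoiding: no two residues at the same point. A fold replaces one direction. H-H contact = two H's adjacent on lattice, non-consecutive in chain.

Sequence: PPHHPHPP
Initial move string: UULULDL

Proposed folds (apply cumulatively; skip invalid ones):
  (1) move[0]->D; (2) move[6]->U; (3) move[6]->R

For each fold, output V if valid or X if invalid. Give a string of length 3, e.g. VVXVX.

Answer: XXX

Derivation:
Initial: UULULDL -> [(0, 0), (0, 1), (0, 2), (-1, 2), (-1, 3), (-2, 3), (-2, 2), (-3, 2)]
Fold 1: move[0]->D => DULULDL INVALID (collision), skipped
Fold 2: move[6]->U => UULULDU INVALID (collision), skipped
Fold 3: move[6]->R => UULULDR INVALID (collision), skipped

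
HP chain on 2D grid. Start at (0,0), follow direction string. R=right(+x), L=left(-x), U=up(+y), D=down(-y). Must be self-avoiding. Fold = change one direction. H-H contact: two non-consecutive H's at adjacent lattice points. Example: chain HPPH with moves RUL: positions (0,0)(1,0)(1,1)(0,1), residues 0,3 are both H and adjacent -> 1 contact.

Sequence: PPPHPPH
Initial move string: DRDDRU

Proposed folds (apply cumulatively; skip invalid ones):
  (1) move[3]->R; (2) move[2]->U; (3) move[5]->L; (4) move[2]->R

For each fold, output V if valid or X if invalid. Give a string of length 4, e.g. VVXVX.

Initial: DRDDRU -> [(0, 0), (0, -1), (1, -1), (1, -2), (1, -3), (2, -3), (2, -2)]
Fold 1: move[3]->R => DRDRRU VALID
Fold 2: move[2]->U => DRURRU VALID
Fold 3: move[5]->L => DRURRL INVALID (collision), skipped
Fold 4: move[2]->R => DRRRRU VALID

Answer: VVXV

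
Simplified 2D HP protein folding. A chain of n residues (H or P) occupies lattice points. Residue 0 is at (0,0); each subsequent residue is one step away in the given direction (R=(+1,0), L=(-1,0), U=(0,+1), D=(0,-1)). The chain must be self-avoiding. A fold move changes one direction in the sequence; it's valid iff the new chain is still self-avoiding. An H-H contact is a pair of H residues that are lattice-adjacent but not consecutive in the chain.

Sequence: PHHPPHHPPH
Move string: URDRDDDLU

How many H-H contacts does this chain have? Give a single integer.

Answer: 1

Derivation:
Positions: [(0, 0), (0, 1), (1, 1), (1, 0), (2, 0), (2, -1), (2, -2), (2, -3), (1, -3), (1, -2)]
H-H contact: residue 6 @(2,-2) - residue 9 @(1, -2)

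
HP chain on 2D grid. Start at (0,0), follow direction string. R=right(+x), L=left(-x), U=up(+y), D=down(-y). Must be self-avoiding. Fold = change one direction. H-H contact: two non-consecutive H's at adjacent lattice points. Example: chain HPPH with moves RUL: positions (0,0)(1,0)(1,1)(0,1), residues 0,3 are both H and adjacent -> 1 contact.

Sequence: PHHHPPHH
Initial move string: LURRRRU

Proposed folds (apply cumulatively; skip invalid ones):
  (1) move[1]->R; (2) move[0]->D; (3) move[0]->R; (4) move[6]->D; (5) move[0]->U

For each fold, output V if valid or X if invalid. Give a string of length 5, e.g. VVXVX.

Initial: LURRRRU -> [(0, 0), (-1, 0), (-1, 1), (0, 1), (1, 1), (2, 1), (3, 1), (3, 2)]
Fold 1: move[1]->R => LRRRRRU INVALID (collision), skipped
Fold 2: move[0]->D => DURRRRU INVALID (collision), skipped
Fold 3: move[0]->R => RURRRRU VALID
Fold 4: move[6]->D => RURRRRD VALID
Fold 5: move[0]->U => UURRRRD VALID

Answer: XXVVV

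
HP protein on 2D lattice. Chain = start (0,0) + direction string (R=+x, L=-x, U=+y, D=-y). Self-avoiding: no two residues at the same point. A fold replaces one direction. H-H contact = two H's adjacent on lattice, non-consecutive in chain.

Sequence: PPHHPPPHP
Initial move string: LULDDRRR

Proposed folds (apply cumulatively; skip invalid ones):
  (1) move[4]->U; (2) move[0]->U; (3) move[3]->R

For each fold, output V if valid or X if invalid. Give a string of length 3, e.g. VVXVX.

Answer: XXX

Derivation:
Initial: LULDDRRR -> [(0, 0), (-1, 0), (-1, 1), (-2, 1), (-2, 0), (-2, -1), (-1, -1), (0, -1), (1, -1)]
Fold 1: move[4]->U => LULDURRR INVALID (collision), skipped
Fold 2: move[0]->U => UULDDRRR INVALID (collision), skipped
Fold 3: move[3]->R => LULRDRRR INVALID (collision), skipped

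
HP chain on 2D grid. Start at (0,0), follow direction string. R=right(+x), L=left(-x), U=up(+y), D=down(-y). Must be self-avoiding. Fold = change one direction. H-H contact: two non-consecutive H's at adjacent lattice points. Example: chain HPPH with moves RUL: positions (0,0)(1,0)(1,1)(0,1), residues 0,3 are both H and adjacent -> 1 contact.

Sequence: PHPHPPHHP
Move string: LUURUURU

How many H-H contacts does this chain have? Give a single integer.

Positions: [(0, 0), (-1, 0), (-1, 1), (-1, 2), (0, 2), (0, 3), (0, 4), (1, 4), (1, 5)]
No H-H contacts found.

Answer: 0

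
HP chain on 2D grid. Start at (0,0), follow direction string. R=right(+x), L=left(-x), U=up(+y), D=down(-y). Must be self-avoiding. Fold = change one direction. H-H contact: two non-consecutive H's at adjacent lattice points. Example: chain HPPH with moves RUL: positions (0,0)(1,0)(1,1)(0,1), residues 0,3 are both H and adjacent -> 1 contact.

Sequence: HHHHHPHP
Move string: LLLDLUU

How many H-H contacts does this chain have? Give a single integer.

Answer: 1

Derivation:
Positions: [(0, 0), (-1, 0), (-2, 0), (-3, 0), (-3, -1), (-4, -1), (-4, 0), (-4, 1)]
H-H contact: residue 3 @(-3,0) - residue 6 @(-4, 0)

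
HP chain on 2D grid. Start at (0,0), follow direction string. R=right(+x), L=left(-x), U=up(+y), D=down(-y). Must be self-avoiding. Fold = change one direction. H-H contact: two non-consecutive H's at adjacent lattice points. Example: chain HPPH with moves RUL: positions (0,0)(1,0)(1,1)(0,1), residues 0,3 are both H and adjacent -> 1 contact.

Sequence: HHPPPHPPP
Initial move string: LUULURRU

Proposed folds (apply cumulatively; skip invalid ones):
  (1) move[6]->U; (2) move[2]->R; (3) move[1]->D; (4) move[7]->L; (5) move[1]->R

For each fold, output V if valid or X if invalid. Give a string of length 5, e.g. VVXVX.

Initial: LUULURRU -> [(0, 0), (-1, 0), (-1, 1), (-1, 2), (-2, 2), (-2, 3), (-1, 3), (0, 3), (0, 4)]
Fold 1: move[6]->U => LUULURUU VALID
Fold 2: move[2]->R => LURLURUU INVALID (collision), skipped
Fold 3: move[1]->D => LDULURUU INVALID (collision), skipped
Fold 4: move[7]->L => LUULURUL VALID
Fold 5: move[1]->R => LRULURUL INVALID (collision), skipped

Answer: VXXVX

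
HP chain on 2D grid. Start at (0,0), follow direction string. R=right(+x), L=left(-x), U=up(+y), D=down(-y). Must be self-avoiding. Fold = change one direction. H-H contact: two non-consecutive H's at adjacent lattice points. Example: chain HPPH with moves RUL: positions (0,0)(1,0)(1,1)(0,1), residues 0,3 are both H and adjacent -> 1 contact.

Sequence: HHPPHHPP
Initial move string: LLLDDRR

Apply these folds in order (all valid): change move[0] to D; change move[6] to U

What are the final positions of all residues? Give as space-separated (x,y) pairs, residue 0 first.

Initial moves: LLLDDRR
Fold: move[0]->D => DLLDDRR (positions: [(0, 0), (0, -1), (-1, -1), (-2, -1), (-2, -2), (-2, -3), (-1, -3), (0, -3)])
Fold: move[6]->U => DLLDDRU (positions: [(0, 0), (0, -1), (-1, -1), (-2, -1), (-2, -2), (-2, -3), (-1, -3), (-1, -2)])

Answer: (0,0) (0,-1) (-1,-1) (-2,-1) (-2,-2) (-2,-3) (-1,-3) (-1,-2)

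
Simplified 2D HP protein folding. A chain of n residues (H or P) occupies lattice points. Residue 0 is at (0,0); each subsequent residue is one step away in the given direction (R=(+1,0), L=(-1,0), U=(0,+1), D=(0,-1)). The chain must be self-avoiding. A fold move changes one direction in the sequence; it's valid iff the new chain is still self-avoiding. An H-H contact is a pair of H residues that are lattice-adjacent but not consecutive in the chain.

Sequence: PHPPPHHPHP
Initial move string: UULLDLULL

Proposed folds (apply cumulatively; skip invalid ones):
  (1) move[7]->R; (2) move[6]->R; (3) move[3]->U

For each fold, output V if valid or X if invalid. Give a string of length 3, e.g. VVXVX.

Answer: XXX

Derivation:
Initial: UULLDLULL -> [(0, 0), (0, 1), (0, 2), (-1, 2), (-2, 2), (-2, 1), (-3, 1), (-3, 2), (-4, 2), (-5, 2)]
Fold 1: move[7]->R => UULLDLURL INVALID (collision), skipped
Fold 2: move[6]->R => UULLDLRLL INVALID (collision), skipped
Fold 3: move[3]->U => UULUDLULL INVALID (collision), skipped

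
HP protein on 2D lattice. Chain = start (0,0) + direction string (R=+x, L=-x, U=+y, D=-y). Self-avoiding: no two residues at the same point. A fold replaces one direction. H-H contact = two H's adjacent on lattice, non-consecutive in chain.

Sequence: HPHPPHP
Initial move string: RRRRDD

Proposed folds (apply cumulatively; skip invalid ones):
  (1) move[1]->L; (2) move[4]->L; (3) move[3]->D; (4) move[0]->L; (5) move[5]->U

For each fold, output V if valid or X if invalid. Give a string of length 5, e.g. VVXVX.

Answer: XXVXX

Derivation:
Initial: RRRRDD -> [(0, 0), (1, 0), (2, 0), (3, 0), (4, 0), (4, -1), (4, -2)]
Fold 1: move[1]->L => RLRRDD INVALID (collision), skipped
Fold 2: move[4]->L => RRRRLD INVALID (collision), skipped
Fold 3: move[3]->D => RRRDDD VALID
Fold 4: move[0]->L => LRRDDD INVALID (collision), skipped
Fold 5: move[5]->U => RRRDDU INVALID (collision), skipped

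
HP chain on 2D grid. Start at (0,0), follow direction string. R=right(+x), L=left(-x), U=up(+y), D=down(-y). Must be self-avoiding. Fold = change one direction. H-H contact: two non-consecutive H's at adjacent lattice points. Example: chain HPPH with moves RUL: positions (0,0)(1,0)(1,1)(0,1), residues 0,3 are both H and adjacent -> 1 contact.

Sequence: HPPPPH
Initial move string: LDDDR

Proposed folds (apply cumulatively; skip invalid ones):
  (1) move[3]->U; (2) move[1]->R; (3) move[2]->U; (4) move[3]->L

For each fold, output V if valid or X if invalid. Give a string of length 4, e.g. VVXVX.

Answer: XXXX

Derivation:
Initial: LDDDR -> [(0, 0), (-1, 0), (-1, -1), (-1, -2), (-1, -3), (0, -3)]
Fold 1: move[3]->U => LDDUR INVALID (collision), skipped
Fold 2: move[1]->R => LRDDR INVALID (collision), skipped
Fold 3: move[2]->U => LDUDR INVALID (collision), skipped
Fold 4: move[3]->L => LDDLR INVALID (collision), skipped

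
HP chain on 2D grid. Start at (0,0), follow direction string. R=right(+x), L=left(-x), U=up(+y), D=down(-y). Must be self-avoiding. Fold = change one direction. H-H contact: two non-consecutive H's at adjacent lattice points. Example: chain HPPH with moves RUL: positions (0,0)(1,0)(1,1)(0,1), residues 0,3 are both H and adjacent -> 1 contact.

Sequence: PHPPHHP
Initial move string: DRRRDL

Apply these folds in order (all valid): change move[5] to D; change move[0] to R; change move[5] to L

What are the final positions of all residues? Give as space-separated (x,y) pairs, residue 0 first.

Initial moves: DRRRDL
Fold: move[5]->D => DRRRDD (positions: [(0, 0), (0, -1), (1, -1), (2, -1), (3, -1), (3, -2), (3, -3)])
Fold: move[0]->R => RRRRDD (positions: [(0, 0), (1, 0), (2, 0), (3, 0), (4, 0), (4, -1), (4, -2)])
Fold: move[5]->L => RRRRDL (positions: [(0, 0), (1, 0), (2, 0), (3, 0), (4, 0), (4, -1), (3, -1)])

Answer: (0,0) (1,0) (2,0) (3,0) (4,0) (4,-1) (3,-1)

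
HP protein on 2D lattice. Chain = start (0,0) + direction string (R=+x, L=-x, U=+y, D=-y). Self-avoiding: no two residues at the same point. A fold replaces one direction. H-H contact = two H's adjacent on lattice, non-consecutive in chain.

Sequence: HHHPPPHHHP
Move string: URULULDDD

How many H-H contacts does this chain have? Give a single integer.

Answer: 1

Derivation:
Positions: [(0, 0), (0, 1), (1, 1), (1, 2), (0, 2), (0, 3), (-1, 3), (-1, 2), (-1, 1), (-1, 0)]
H-H contact: residue 1 @(0,1) - residue 8 @(-1, 1)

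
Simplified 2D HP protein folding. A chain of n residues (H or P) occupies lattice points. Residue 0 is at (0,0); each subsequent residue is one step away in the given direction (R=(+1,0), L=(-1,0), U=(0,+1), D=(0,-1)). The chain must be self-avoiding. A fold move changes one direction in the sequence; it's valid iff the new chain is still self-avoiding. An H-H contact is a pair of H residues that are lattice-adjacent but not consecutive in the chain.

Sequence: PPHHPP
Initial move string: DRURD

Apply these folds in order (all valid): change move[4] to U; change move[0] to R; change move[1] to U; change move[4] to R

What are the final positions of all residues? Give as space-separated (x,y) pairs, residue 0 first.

Initial moves: DRURD
Fold: move[4]->U => DRURU (positions: [(0, 0), (0, -1), (1, -1), (1, 0), (2, 0), (2, 1)])
Fold: move[0]->R => RRURU (positions: [(0, 0), (1, 0), (2, 0), (2, 1), (3, 1), (3, 2)])
Fold: move[1]->U => RUURU (positions: [(0, 0), (1, 0), (1, 1), (1, 2), (2, 2), (2, 3)])
Fold: move[4]->R => RUURR (positions: [(0, 0), (1, 0), (1, 1), (1, 2), (2, 2), (3, 2)])

Answer: (0,0) (1,0) (1,1) (1,2) (2,2) (3,2)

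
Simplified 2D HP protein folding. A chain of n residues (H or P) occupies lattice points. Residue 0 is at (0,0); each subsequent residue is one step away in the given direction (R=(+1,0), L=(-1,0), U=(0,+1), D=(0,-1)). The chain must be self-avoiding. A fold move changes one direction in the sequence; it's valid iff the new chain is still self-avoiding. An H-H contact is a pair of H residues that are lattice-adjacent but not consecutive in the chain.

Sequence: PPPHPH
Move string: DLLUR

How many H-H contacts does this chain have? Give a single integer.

Positions: [(0, 0), (0, -1), (-1, -1), (-2, -1), (-2, 0), (-1, 0)]
No H-H contacts found.

Answer: 0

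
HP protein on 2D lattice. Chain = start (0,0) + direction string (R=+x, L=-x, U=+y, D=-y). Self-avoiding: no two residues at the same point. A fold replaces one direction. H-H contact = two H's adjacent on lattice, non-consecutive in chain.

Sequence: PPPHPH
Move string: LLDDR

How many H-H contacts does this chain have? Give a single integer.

Answer: 0

Derivation:
Positions: [(0, 0), (-1, 0), (-2, 0), (-2, -1), (-2, -2), (-1, -2)]
No H-H contacts found.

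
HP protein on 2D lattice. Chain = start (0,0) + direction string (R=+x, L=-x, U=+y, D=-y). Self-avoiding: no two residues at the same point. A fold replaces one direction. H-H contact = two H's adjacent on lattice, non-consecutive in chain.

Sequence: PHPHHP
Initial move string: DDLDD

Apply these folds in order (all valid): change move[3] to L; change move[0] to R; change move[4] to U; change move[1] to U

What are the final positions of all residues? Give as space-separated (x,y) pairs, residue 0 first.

Initial moves: DDLDD
Fold: move[3]->L => DDLLD (positions: [(0, 0), (0, -1), (0, -2), (-1, -2), (-2, -2), (-2, -3)])
Fold: move[0]->R => RDLLD (positions: [(0, 0), (1, 0), (1, -1), (0, -1), (-1, -1), (-1, -2)])
Fold: move[4]->U => RDLLU (positions: [(0, 0), (1, 0), (1, -1), (0, -1), (-1, -1), (-1, 0)])
Fold: move[1]->U => RULLU (positions: [(0, 0), (1, 0), (1, 1), (0, 1), (-1, 1), (-1, 2)])

Answer: (0,0) (1,0) (1,1) (0,1) (-1,1) (-1,2)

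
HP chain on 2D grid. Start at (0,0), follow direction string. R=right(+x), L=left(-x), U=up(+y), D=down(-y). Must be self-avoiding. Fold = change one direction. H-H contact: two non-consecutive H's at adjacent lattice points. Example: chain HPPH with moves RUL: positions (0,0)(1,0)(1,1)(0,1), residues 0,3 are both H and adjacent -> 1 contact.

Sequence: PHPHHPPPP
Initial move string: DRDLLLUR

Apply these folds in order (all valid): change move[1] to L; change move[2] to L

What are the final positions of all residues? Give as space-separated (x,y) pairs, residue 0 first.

Answer: (0,0) (0,-1) (-1,-1) (-2,-1) (-3,-1) (-4,-1) (-5,-1) (-5,0) (-4,0)

Derivation:
Initial moves: DRDLLLUR
Fold: move[1]->L => DLDLLLUR (positions: [(0, 0), (0, -1), (-1, -1), (-1, -2), (-2, -2), (-3, -2), (-4, -2), (-4, -1), (-3, -1)])
Fold: move[2]->L => DLLLLLUR (positions: [(0, 0), (0, -1), (-1, -1), (-2, -1), (-3, -1), (-4, -1), (-5, -1), (-5, 0), (-4, 0)])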